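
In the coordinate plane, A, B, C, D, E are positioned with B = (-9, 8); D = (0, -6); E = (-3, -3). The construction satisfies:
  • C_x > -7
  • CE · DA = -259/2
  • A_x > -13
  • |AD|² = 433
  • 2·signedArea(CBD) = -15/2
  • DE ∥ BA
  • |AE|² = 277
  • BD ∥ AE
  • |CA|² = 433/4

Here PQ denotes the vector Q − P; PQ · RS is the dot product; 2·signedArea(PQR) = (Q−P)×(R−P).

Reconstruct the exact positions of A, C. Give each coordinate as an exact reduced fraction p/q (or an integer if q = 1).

A = (-12, 11)
C = (-6, 5/2)

1. A_x = -12  [BD ∥ AE ∩ DE ∥ BA]
2. A_y = 11  [BD ∥ AE ∩ DE ∥ BA]
   → A = (-12, 11)
3. C_x = -6  [CE · DA = -259/2 ∩ 2·signedArea(CBD) = -15/2]
4. C_y = 5/2  [CE · DA = -259/2 ∩ 2·signedArea(CBD) = -15/2]
   → C = (-6, 5/2)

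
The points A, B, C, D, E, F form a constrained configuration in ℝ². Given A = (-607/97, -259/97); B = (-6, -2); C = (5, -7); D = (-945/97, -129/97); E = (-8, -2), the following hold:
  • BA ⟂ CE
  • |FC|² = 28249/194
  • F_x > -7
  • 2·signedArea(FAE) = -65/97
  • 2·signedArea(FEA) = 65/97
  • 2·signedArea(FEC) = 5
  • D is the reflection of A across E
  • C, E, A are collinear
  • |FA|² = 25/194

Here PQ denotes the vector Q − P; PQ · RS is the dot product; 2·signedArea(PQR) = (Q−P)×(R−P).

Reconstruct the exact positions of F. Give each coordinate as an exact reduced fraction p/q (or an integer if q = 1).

F = (-1189/194, -453/194)

1. F_x = -1189/194  [line -65/97·x + -169/97·y + -793/97 = 0 ∩ |FA|² = 25/194]
2. F_y = -453/194  [line -65/97·x + -169/97·y + -793/97 = 0 ∩ |FA|² = 25/194]
   → F = (-1189/194, -453/194)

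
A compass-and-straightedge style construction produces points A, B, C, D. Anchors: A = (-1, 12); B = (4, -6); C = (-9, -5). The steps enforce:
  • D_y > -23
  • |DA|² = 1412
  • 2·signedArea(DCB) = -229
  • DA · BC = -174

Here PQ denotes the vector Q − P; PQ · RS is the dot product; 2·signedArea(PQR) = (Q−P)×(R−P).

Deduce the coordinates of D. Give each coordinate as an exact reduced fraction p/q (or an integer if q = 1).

1. D_x = -17  [2·signedArea(DCB) = -229 ∩ DA · BC = -174]
2. D_y = -22  [2·signedArea(DCB) = -229 ∩ DA · BC = -174]
   → D = (-17, -22)

D = (-17, -22)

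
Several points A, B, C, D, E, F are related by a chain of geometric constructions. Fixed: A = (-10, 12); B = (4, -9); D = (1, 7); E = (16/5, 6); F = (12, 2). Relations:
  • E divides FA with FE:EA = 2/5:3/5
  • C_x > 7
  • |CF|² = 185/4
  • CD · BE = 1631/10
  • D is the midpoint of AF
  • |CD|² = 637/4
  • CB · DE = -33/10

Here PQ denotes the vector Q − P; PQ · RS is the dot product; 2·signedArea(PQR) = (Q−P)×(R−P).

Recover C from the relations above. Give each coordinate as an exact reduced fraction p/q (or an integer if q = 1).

C = (8, -7/2)

1. C_x = 8  [CB · DE = -33/10 ∩ CD · BE = 1631/10]
2. C_y = -7/2  [CB · DE = -33/10 ∩ CD · BE = 1631/10]
   → C = (8, -7/2)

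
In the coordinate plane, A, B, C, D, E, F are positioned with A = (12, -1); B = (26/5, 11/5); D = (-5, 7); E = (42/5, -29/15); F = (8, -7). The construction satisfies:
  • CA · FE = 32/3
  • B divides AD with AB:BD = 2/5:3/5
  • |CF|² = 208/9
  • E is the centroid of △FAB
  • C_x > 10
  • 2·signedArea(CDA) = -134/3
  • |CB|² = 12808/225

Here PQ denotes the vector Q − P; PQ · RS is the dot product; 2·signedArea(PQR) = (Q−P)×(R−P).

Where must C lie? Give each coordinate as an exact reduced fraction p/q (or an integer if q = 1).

1. C_x = 32/3  [CA · FE = 32/3 ∩ 2·signedArea(CDA) = -134/3]
2. C_y = -3  [CA · FE = 32/3 ∩ 2·signedArea(CDA) = -134/3]
   → C = (32/3, -3)

C = (32/3, -3)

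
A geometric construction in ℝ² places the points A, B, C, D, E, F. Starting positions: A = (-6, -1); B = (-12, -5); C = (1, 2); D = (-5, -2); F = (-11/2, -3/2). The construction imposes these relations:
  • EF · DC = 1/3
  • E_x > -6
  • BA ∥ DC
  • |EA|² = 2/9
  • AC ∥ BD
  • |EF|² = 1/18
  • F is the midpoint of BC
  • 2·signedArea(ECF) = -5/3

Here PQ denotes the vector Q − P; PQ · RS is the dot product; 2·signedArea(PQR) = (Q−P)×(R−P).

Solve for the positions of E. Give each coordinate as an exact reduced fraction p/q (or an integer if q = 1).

1. E_x = -17/3  [2·signedArea(ECF) = -5/3 ∩ EF · DC = 1/3]
2. E_y = -4/3  [2·signedArea(ECF) = -5/3 ∩ EF · DC = 1/3]
   → E = (-17/3, -4/3)

E = (-17/3, -4/3)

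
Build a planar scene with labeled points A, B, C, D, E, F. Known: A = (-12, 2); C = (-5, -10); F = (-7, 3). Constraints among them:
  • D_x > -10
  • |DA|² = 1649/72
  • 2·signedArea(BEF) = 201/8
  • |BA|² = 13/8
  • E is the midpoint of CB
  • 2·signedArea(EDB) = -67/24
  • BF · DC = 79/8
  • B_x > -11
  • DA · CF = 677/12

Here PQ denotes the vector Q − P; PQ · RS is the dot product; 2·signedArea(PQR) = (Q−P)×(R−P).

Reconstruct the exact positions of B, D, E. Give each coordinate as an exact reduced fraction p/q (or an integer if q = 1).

1. D_x = -37/4  [line 2·x + -13·y + -77/12 = 0 ∩ |DA|² = 1649/72]
2. D_y = -23/12  [line 2·x + -13·y + -77/12 = 0 ∩ |DA|² = 1649/72]
   → D = (-37/4, -23/12)
3. B_x = -43/4  [line -17/4·x + 97/12·y + -511/8 = 0 ∩ |BA|² = 13/8]
4. B_y = 9/4  [line -17/4·x + 97/12·y + -511/8 = 0 ∩ |BA|² = 13/8]
   → B = (-43/4, 9/4)
5. E_x = -63/8  [2·signedArea(BEF) = 201/8 ∩ E is the midpoint of CB]
6. E_y = -31/8  [2·signedArea(BEF) = 201/8 ∩ E is the midpoint of CB]
   → E = (-63/8, -31/8)

B = (-43/4, 9/4)
D = (-37/4, -23/12)
E = (-63/8, -31/8)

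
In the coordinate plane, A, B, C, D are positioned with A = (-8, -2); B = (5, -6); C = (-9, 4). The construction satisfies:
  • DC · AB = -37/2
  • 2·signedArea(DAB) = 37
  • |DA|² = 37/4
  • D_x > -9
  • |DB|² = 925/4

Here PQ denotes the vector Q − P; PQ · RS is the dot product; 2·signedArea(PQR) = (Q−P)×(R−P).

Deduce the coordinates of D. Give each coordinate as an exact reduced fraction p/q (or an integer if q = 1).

1. D_x = -17/2  [2·signedArea(DAB) = 37 ∩ DC · AB = -37/2]
2. D_y = 1  [2·signedArea(DAB) = 37 ∩ DC · AB = -37/2]
   → D = (-17/2, 1)

D = (-17/2, 1)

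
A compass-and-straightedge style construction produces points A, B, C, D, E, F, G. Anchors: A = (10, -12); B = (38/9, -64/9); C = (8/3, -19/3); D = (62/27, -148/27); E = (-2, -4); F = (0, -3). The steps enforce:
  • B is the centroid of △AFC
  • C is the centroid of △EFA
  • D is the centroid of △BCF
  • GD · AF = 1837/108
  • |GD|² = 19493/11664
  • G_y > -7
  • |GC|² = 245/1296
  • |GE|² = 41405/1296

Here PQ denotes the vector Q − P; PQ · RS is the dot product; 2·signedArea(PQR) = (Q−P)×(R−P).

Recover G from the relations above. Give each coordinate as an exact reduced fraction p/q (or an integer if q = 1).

1. G_x = 55/18  [line 10·x + -9·y + -3215/36 = 0 ∩ |GE|² = 41405/1296]
2. G_y = -235/36  [line 10·x + -9·y + -3215/36 = 0 ∩ |GE|² = 41405/1296]
   → G = (55/18, -235/36)

G = (55/18, -235/36)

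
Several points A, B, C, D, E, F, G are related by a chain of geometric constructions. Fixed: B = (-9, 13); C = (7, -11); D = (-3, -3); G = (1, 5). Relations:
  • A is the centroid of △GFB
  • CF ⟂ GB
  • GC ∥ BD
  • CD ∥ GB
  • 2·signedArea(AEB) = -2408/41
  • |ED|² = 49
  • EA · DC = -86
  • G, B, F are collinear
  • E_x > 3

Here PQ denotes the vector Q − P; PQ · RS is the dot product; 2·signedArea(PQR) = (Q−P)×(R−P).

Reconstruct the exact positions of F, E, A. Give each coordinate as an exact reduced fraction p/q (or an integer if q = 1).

A = (61/41, 189/41)
E = (4, -3)
F = (511/41, -171/41)

1. F_x = 511/41  [G, B, F are collinear ∩ CF ⟂ GB]
2. F_y = -171/41  [G, B, F are collinear ∩ CF ⟂ GB]
   → F = (511/41, -171/41)
3. A_x = 61/41  [A is the centroid of △GFB]
4. A_y = 189/41  [A is the centroid of △GFB]
   → A = (61/41, 189/41)
5. E_x = 4  [EA · DC = -86 ∩ 2·signedArea(AEB) = -2408/41]
6. E_y = -3  [EA · DC = -86 ∩ 2·signedArea(AEB) = -2408/41]
   → E = (4, -3)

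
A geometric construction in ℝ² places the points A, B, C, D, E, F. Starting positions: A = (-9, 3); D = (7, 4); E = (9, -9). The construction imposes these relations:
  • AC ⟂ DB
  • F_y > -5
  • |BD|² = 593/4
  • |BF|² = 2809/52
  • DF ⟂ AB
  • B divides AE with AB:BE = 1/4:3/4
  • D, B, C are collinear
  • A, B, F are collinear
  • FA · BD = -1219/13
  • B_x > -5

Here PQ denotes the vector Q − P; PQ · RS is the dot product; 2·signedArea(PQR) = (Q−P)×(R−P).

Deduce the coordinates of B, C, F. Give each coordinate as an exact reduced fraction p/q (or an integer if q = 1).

B = (-9/2, 0)
C = (-4497/593, -636/593)
F = (21/13, -53/13)

1. B_x = -9/2  [B divides AE with AB:BE = 1/4:3/4]
2. B_y = 0  [B divides AE with AB:BE = 1/4:3/4]
   → B = (-9/2, 0)
3. C_x = -4497/593  [D, B, C are collinear ∩ AC ⟂ DB]
4. C_y = -636/593  [D, B, C are collinear ∩ AC ⟂ DB]
   → C = (-4497/593, -636/593)
5. F_x = 21/13  [A, B, F are collinear ∩ DF ⟂ AB]
6. F_y = -53/13  [A, B, F are collinear ∩ DF ⟂ AB]
   → F = (21/13, -53/13)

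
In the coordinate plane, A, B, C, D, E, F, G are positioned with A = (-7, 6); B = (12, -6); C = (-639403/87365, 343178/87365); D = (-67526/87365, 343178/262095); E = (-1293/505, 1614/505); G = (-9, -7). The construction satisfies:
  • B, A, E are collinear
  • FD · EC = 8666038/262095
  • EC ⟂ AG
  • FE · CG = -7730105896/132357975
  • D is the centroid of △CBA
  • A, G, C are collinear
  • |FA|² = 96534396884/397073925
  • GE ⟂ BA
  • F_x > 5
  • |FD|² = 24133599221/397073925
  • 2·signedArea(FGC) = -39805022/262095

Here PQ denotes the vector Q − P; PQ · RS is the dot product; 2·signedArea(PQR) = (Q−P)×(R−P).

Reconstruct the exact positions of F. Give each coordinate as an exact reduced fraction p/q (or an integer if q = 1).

1. F_x = 476503/87365  [FD · EC = 8666038/262095 ∩ FE · CG = -7730105896/132357975]
2. F_y = -886214/262095  [FD · EC = 8666038/262095 ∩ FE · CG = -7730105896/132357975]
   → F = (476503/87365, -886214/262095)

F = (476503/87365, -886214/262095)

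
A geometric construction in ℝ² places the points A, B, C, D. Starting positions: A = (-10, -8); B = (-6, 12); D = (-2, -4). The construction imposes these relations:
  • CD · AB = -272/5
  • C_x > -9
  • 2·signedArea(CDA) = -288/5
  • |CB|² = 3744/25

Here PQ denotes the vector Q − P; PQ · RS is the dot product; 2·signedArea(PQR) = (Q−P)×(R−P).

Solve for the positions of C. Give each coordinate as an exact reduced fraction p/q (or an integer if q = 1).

C = (-42/5, 0)

1. C_x = -42/5  [CD · AB = -272/5 ∩ 2·signedArea(CDA) = -288/5]
2. C_y = 0  [CD · AB = -272/5 ∩ 2·signedArea(CDA) = -288/5]
   → C = (-42/5, 0)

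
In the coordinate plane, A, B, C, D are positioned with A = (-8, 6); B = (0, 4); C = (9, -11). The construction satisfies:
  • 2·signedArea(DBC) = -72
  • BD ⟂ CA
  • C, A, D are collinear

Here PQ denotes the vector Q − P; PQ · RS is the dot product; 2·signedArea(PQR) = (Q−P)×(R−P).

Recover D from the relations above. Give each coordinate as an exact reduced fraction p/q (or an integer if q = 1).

D = (-3, 1)

1. D_x = -3  [C, A, D are collinear ∩ BD ⟂ CA]
2. D_y = 1  [C, A, D are collinear ∩ BD ⟂ CA]
   → D = (-3, 1)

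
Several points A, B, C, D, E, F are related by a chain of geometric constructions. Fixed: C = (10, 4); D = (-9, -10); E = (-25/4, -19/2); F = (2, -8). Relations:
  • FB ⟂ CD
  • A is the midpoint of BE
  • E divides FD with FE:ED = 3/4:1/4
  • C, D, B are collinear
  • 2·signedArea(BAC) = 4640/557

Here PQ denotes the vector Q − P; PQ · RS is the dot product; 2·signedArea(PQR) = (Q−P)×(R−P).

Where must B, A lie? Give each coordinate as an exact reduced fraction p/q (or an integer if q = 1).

A = (-15965/4456, -15087/2228)
B = (-510/557, -2252/557)

1. B_x = -510/557  [C, D, B are collinear ∩ FB ⟂ CD]
2. B_y = -2252/557  [C, D, B are collinear ∩ FB ⟂ CD]
   → B = (-510/557, -2252/557)
3. A_x = -15965/4456  [A is the midpoint of BE]
4. A_y = -15087/2228  [A is the midpoint of BE]
   → A = (-15965/4456, -15087/2228)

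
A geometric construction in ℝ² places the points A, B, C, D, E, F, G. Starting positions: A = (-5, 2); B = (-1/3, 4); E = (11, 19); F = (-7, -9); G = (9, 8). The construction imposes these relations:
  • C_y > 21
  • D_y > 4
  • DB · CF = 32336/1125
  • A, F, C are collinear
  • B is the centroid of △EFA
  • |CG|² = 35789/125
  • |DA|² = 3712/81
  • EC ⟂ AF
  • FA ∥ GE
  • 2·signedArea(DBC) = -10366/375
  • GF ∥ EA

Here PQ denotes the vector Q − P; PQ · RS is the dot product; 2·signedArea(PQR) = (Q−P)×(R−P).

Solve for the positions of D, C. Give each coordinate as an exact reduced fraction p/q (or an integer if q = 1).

1. C_x = -187/125  [A, F, C are collinear ∩ EC ⟂ AF]
2. C_y = 2659/125  [A, F, C are collinear ∩ EC ⟂ AF]
   → C = (-187/125, 2659/125)
3. D_x = 11/9  [DB · CF = 32336/1125 ∩ 2·signedArea(DBC) = -10366/375]
4. D_y = 14/3  [DB · CF = 32336/1125 ∩ 2·signedArea(DBC) = -10366/375]
   → D = (11/9, 14/3)

C = (-187/125, 2659/125)
D = (11/9, 14/3)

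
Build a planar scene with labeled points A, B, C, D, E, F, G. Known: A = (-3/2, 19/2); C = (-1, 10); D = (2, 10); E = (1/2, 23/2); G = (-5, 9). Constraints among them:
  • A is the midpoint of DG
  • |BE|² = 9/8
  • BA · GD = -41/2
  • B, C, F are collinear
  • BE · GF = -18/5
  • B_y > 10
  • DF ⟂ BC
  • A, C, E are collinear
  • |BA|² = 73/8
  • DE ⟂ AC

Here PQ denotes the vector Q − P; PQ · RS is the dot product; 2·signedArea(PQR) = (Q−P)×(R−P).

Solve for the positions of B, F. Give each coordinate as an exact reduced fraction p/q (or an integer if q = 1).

B = (5/4, 43/4)
F = (17/10, 109/10)

1. B_x = 5/4  [line -7·x + -1·y + 39/2 = 0 ∩ |BA|² = 73/8]
2. B_y = 43/4  [line -7·x + -1·y + 39/2 = 0 ∩ |BA|² = 73/8]
   → B = (5/4, 43/4)
3. F_x = 17/10  [BE · GF = -18/5 ∩ B, C, F are collinear]
4. F_y = 109/10  [BE · GF = -18/5 ∩ B, C, F are collinear]
   → F = (17/10, 109/10)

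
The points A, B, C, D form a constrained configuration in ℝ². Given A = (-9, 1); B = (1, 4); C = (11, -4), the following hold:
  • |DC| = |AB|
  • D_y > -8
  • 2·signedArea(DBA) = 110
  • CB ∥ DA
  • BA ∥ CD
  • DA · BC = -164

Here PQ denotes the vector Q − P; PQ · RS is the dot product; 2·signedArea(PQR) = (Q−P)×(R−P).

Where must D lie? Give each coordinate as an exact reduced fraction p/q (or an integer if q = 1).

D = (1, -7)

1. D_x = 1  [CB ∥ DA ∩ BA ∥ CD]
2. D_y = -7  [CB ∥ DA ∩ BA ∥ CD]
   → D = (1, -7)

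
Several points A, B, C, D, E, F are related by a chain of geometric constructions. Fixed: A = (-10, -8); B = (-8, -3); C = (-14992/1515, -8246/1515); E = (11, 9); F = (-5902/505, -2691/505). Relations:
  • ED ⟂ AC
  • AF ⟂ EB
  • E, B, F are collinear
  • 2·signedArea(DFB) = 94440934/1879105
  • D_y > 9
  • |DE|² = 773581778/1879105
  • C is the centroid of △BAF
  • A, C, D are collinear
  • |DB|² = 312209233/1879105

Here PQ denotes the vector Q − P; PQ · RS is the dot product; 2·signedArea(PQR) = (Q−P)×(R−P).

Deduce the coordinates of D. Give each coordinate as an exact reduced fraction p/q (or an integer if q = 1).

D = (-17424824/1879105, 18465638/1879105)

1. D_x = -17424824/1879105  [A, C, D are collinear ∩ ED ⟂ AC]
2. D_y = 18465638/1879105  [A, C, D are collinear ∩ ED ⟂ AC]
   → D = (-17424824/1879105, 18465638/1879105)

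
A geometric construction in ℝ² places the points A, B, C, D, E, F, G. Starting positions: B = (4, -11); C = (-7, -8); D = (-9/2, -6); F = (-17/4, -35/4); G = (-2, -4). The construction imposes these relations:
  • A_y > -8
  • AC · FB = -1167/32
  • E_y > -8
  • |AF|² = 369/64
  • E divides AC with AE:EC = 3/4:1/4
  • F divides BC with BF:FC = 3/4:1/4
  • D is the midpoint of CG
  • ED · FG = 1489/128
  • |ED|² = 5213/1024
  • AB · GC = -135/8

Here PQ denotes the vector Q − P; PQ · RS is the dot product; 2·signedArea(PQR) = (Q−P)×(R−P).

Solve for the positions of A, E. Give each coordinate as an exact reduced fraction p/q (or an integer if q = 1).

1. A_x = -19/8  [AB · GC = -135/8 ∩ AC · FB = -1167/32]
2. A_y = -29/4  [AB · GC = -135/8 ∩ AC · FB = -1167/32]
   → A = (-19/8, -29/4)
3. E_x = -187/32  [E divides AC with AE:EC = 3/4:1/4]
4. E_y = -125/16  [E divides AC with AE:EC = 3/4:1/4]
   → E = (-187/32, -125/16)

A = (-19/8, -29/4)
E = (-187/32, -125/16)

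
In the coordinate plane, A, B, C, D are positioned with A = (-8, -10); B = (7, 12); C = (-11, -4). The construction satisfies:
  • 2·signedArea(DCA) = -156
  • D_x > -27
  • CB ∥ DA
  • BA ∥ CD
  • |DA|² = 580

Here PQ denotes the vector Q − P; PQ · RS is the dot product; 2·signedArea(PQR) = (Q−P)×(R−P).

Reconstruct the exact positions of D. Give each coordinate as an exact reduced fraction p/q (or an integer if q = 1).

D = (-26, -26)

1. D_x = -26  [CB ∥ DA ∩ BA ∥ CD]
2. D_y = -26  [CB ∥ DA ∩ BA ∥ CD]
   → D = (-26, -26)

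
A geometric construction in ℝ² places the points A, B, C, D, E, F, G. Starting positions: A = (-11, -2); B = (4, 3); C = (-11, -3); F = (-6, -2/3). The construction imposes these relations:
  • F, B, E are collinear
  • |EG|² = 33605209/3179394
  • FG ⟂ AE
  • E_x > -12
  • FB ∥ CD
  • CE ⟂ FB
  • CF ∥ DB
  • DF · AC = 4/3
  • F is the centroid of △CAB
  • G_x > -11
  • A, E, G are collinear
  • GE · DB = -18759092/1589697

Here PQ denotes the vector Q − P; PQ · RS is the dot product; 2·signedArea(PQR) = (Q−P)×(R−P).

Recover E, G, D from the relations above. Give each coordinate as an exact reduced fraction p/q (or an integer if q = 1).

1. E_x = -11396/1021  [F, B, E are collinear ∩ CE ⟂ FB]
2. E_y = -2613/1021  [F, B, E are collinear ∩ CE ⟂ FB]
   → E = (-11396/1021, -2613/1021)
3. G_x = -3624181/353266  [A, E, G are collinear ∩ FG ⟂ AE]
4. G_y = 597793/1059798  [A, E, G are collinear ∩ FG ⟂ AE]
   → G = (-3624181/353266, 597793/1059798)
5. D_x = -1  [CF ∥ DB ∩ FB ∥ CD]
6. D_y = 2/3  [CF ∥ DB ∩ FB ∥ CD]
   → D = (-1, 2/3)

D = (-1, 2/3)
E = (-11396/1021, -2613/1021)
G = (-3624181/353266, 597793/1059798)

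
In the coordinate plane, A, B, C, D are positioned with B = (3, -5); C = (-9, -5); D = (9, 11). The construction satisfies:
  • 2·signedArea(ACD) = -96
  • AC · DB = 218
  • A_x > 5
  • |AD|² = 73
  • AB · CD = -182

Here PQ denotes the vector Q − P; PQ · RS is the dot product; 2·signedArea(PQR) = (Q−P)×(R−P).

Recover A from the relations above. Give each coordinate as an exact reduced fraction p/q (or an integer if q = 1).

1. A_x = 6  [AC · DB = 218 ∩ AB · CD = -182]
2. A_y = 3  [AC · DB = 218 ∩ AB · CD = -182]
   → A = (6, 3)

A = (6, 3)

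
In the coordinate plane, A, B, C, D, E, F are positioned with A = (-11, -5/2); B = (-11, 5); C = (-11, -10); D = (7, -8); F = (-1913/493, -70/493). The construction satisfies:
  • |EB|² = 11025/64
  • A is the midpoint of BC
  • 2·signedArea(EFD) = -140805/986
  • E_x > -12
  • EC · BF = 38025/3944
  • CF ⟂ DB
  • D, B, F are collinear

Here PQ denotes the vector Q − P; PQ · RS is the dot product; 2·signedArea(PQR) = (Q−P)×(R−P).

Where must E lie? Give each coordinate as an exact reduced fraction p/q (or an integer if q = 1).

1. E_x = -11  [2·signedArea(EFD) = -140805/986 ∩ EC · BF = 38025/3944]
2. E_y = -65/8  [2·signedArea(EFD) = -140805/986 ∩ EC · BF = 38025/3944]
   → E = (-11, -65/8)

E = (-11, -65/8)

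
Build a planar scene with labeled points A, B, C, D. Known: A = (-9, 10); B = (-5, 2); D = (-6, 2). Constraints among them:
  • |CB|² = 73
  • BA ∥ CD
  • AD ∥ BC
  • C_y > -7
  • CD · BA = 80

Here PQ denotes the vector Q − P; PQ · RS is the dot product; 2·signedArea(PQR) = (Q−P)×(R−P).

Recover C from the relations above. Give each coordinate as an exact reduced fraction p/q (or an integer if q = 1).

1. C_x = -2  [BA ∥ CD ∩ AD ∥ BC]
2. C_y = -6  [BA ∥ CD ∩ AD ∥ BC]
   → C = (-2, -6)

C = (-2, -6)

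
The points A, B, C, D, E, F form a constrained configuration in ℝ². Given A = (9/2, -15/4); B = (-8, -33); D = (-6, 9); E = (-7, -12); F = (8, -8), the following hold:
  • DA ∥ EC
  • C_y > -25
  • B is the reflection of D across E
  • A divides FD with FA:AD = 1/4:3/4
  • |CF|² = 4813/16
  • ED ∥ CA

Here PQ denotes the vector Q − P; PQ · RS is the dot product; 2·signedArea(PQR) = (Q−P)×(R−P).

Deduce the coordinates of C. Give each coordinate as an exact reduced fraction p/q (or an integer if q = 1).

C = (7/2, -99/4)

1. C_x = 7/2  [ED ∥ CA ∩ DA ∥ EC]
2. C_y = -99/4  [ED ∥ CA ∩ DA ∥ EC]
   → C = (7/2, -99/4)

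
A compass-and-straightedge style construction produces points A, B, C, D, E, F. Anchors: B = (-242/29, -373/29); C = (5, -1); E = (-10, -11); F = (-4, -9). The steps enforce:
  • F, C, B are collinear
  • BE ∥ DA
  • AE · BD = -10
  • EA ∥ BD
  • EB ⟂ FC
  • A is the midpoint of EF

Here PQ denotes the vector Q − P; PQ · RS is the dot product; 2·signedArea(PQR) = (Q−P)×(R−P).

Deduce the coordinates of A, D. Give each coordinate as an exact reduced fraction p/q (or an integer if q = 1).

1. A_x = -7  [A is the midpoint of EF]
2. A_y = -10  [A is the midpoint of EF]
   → A = (-7, -10)
3. D_x = -155/29  [BE ∥ DA ∩ EA ∥ BD]
4. D_y = -344/29  [BE ∥ DA ∩ EA ∥ BD]
   → D = (-155/29, -344/29)

A = (-7, -10)
D = (-155/29, -344/29)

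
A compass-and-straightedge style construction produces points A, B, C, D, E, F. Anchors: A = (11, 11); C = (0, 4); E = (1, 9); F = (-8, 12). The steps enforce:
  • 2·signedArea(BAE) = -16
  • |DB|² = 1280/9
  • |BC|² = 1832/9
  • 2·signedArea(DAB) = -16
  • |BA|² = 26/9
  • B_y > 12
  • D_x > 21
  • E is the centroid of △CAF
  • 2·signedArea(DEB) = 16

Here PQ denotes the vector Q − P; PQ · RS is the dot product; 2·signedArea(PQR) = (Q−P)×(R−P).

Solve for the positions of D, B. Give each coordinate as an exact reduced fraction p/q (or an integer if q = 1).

B = (34/3, 38/3)
D = (22, 18)

1. B_x = 34/3  [line 2·x + -10·y + 104 = 0 ∩ |BC|² = 1832/9]
2. B_y = 38/3  [line 2·x + -10·y + 104 = 0 ∩ |BC|² = 1832/9]
   → B = (34/3, 38/3)
3. D_x = 22  [2·signedArea(DEB) = 16 ∩ 2·signedArea(DAB) = -16]
4. D_y = 18  [2·signedArea(DEB) = 16 ∩ 2·signedArea(DAB) = -16]
   → D = (22, 18)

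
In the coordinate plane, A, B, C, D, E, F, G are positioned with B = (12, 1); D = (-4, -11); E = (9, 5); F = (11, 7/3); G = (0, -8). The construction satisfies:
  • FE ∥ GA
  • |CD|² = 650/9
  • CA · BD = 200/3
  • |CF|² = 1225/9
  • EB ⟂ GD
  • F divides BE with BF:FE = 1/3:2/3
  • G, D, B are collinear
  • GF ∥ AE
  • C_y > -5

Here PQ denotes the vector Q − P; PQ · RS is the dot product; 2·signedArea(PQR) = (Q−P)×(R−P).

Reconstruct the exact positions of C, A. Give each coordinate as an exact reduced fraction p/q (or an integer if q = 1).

A = (-2, -16/3)
C = (5/3, -14/3)

1. A_x = -2  [GF ∥ AE ∩ FE ∥ GA]
2. A_y = -16/3  [GF ∥ AE ∩ FE ∥ GA]
   → A = (-2, -16/3)
3. C_x = 5/3  [line 16·x + 12·y + 88/3 = 0 ∩ |CD|² = 650/9]
4. C_y = -14/3  [line 16·x + 12·y + 88/3 = 0 ∩ |CD|² = 650/9]
   → C = (5/3, -14/3)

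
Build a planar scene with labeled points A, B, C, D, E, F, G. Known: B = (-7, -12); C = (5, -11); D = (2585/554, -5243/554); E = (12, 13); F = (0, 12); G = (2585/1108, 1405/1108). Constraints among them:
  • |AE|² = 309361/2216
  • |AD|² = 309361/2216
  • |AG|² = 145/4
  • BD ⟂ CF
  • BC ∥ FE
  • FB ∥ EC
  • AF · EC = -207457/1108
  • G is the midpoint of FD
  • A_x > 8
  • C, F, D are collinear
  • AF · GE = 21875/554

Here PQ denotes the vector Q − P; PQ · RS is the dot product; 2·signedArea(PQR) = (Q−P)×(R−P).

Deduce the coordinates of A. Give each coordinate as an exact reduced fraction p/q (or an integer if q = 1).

A = (9233/1108, 1959/1108)

1. A_x = 9233/1108  [AF · EC = -207457/1108 ∩ AF · GE = 21875/554]
2. A_y = 1959/1108  [AF · EC = -207457/1108 ∩ AF · GE = 21875/554]
   → A = (9233/1108, 1959/1108)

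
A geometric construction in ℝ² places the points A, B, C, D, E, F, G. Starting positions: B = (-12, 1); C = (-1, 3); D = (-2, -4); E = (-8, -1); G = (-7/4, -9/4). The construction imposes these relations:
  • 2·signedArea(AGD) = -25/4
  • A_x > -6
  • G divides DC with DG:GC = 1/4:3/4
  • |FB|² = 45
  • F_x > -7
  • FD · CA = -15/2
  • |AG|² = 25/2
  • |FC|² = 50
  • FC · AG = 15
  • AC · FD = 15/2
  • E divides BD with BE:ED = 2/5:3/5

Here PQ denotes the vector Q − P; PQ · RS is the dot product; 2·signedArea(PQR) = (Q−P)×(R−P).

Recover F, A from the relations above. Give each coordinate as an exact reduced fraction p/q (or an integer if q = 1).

A = (-21/4, -7/4)
F = (-6, -2)

1. A_x = -21/4  [line 7/4·x + -1/4·y + 35/4 = 0 ∩ |AG|² = 25/2]
2. A_y = -7/4  [line 7/4·x + -1/4·y + 35/4 = 0 ∩ |AG|² = 25/2]
   → A = (-21/4, -7/4)
3. F_x = -6  [FD · CA = -15/2 ∩ FC · AG = 15]
4. F_y = -2  [FD · CA = -15/2 ∩ FC · AG = 15]
   → F = (-6, -2)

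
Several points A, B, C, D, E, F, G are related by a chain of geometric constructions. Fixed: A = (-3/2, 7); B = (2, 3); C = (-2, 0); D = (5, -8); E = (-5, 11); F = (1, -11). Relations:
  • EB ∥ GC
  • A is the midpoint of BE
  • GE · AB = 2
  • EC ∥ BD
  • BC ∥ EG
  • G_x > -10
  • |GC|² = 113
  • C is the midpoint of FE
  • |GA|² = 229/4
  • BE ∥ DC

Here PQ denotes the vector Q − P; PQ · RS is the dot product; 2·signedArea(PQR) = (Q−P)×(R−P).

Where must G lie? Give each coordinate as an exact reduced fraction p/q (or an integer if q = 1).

G = (-9, 8)

1. G_x = -9  [EB ∥ GC ∩ BC ∥ EG]
2. G_y = 8  [EB ∥ GC ∩ BC ∥ EG]
   → G = (-9, 8)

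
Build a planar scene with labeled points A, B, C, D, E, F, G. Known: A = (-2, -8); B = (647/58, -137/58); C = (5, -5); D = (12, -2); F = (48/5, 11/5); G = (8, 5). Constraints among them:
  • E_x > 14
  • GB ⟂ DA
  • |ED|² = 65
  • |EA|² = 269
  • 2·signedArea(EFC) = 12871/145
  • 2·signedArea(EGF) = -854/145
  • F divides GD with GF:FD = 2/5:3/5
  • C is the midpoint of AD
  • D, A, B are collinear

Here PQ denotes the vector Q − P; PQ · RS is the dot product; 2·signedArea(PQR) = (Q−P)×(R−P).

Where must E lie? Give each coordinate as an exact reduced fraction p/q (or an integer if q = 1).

E = (415/29, -282/29)

1. E_x = 415/29  [2·signedArea(EFC) = 12871/145 ∩ 2·signedArea(EGF) = -854/145]
2. E_y = -282/29  [2·signedArea(EFC) = 12871/145 ∩ 2·signedArea(EGF) = -854/145]
   → E = (415/29, -282/29)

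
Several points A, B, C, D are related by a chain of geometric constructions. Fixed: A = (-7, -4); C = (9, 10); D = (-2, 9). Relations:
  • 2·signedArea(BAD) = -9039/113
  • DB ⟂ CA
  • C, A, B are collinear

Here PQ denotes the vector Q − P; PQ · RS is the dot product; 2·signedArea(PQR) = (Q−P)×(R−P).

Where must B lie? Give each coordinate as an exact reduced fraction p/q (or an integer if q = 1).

B = (257/113, 465/113)

1. B_x = 257/113  [C, A, B are collinear ∩ DB ⟂ CA]
2. B_y = 465/113  [C, A, B are collinear ∩ DB ⟂ CA]
   → B = (257/113, 465/113)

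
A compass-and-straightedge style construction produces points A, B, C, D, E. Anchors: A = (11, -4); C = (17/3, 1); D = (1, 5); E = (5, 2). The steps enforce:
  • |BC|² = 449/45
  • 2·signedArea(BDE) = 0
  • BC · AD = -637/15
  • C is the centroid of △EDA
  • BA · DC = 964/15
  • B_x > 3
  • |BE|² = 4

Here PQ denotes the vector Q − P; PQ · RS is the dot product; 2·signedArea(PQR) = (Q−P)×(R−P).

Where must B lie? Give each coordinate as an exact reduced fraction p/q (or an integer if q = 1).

B = (17/5, 16/5)

1. B_x = 17/5  [2·signedArea(BDE) = 0 ∩ BA · DC = 964/15]
2. B_y = 16/5  [2·signedArea(BDE) = 0 ∩ BA · DC = 964/15]
   → B = (17/5, 16/5)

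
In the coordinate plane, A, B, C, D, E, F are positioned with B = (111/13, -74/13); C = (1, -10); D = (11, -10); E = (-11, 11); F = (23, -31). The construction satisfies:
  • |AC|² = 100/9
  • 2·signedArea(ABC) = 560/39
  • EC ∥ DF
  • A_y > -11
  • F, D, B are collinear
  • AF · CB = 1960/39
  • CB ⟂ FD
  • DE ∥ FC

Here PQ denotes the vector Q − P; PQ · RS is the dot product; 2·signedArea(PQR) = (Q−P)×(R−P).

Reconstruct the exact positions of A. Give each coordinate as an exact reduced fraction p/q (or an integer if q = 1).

A = (13/3, -10)

1. A_x = 13/3  [2·signedArea(ABC) = 560/39 ∩ AF · CB = 1960/39]
2. A_y = -10  [2·signedArea(ABC) = 560/39 ∩ AF · CB = 1960/39]
   → A = (13/3, -10)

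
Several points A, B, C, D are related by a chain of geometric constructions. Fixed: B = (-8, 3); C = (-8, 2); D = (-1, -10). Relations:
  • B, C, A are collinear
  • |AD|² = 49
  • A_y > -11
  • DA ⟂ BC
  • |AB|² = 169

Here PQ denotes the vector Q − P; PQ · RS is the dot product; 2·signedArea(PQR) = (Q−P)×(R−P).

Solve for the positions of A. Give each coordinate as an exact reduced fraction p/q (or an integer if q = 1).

A = (-8, -10)

1. A_x = -8  [B, C, A are collinear ∩ DA ⟂ BC]
2. A_y = -10  [B, C, A are collinear ∩ DA ⟂ BC]
   → A = (-8, -10)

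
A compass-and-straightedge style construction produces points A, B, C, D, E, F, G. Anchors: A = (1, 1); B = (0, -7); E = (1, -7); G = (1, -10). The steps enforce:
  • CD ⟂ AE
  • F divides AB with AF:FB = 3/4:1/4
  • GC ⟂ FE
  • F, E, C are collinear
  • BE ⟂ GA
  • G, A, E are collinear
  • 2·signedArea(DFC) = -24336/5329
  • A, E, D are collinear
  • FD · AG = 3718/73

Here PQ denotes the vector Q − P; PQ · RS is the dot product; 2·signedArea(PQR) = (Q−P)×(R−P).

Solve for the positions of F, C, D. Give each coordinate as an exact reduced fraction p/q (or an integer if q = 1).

C = (145/73, -703/73)
D = (1, -703/73)
F = (1/4, -5)

1. F_x = 1/4  [F divides AB with AF:FB = 3/4:1/4]
2. F_y = -5  [F divides AB with AF:FB = 3/4:1/4]
   → F = (1/4, -5)
3. C_x = 145/73  [F, E, C are collinear ∩ GC ⟂ FE]
4. C_y = -703/73  [F, E, C are collinear ∩ GC ⟂ FE]
   → C = (145/73, -703/73)
5. D_x = 1  [A, E, D are collinear ∩ CD ⟂ AE]
6. D_y = -703/73  [A, E, D are collinear ∩ CD ⟂ AE]
   → D = (1, -703/73)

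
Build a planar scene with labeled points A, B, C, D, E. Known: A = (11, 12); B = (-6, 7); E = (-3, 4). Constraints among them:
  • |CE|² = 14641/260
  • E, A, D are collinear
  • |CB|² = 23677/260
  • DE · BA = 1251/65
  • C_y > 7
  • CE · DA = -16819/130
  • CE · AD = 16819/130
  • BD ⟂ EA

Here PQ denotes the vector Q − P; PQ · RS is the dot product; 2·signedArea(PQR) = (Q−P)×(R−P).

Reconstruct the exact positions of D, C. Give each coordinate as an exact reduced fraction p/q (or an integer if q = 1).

1. D_x = -258/65  [E, A, D are collinear ∩ BD ⟂ EA]
2. D_y = 224/65  [E, A, D are collinear ∩ BD ⟂ EA]
   → D = (-258/65, 224/65)
3. C_x = 457/130  [line -973/65·x + -556/65·y + 15429/130 = 0 ∩ |CE|² = 14641/260]
4. C_y = 502/65  [line -973/65·x + -556/65·y + 15429/130 = 0 ∩ |CE|² = 14641/260]
   → C = (457/130, 502/65)

C = (457/130, 502/65)
D = (-258/65, 224/65)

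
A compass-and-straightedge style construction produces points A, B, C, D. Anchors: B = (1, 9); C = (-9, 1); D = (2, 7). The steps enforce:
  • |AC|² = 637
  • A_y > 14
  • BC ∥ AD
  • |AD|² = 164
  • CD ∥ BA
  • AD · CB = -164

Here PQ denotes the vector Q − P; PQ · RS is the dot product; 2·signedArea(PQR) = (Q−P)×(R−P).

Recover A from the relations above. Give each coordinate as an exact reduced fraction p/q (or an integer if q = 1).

1. A_x = 12  [BC ∥ AD ∩ CD ∥ BA]
2. A_y = 15  [BC ∥ AD ∩ CD ∥ BA]
   → A = (12, 15)

A = (12, 15)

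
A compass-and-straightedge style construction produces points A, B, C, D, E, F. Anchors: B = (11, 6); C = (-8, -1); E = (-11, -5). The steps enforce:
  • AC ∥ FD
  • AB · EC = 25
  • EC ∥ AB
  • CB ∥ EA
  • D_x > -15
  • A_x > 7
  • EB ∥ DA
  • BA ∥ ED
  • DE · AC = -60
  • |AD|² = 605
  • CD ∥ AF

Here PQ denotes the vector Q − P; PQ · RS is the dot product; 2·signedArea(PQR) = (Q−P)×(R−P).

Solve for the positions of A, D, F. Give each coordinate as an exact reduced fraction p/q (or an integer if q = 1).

A = (8, 2)
D = (-14, -9)
F = (2, -6)

1. A_x = 8  [EC ∥ AB ∩ CB ∥ EA]
2. A_y = 2  [EC ∥ AB ∩ CB ∥ EA]
   → A = (8, 2)
3. D_x = -14  [EB ∥ DA ∩ BA ∥ ED]
4. D_y = -9  [EB ∥ DA ∩ BA ∥ ED]
   → D = (-14, -9)
5. F_x = 2  [AC ∥ FD ∩ CD ∥ AF]
6. F_y = -6  [AC ∥ FD ∩ CD ∥ AF]
   → F = (2, -6)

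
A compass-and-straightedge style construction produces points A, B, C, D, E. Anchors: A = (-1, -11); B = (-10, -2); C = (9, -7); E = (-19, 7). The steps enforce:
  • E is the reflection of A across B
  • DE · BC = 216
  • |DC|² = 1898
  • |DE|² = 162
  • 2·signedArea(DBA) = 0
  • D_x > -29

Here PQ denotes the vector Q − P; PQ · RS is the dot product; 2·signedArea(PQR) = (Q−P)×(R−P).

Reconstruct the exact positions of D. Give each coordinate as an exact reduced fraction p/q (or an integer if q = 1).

1. D_x = -28  [2·signedArea(DBA) = 0 ∩ DE · BC = 216]
2. D_y = 16  [2·signedArea(DBA) = 0 ∩ DE · BC = 216]
   → D = (-28, 16)

D = (-28, 16)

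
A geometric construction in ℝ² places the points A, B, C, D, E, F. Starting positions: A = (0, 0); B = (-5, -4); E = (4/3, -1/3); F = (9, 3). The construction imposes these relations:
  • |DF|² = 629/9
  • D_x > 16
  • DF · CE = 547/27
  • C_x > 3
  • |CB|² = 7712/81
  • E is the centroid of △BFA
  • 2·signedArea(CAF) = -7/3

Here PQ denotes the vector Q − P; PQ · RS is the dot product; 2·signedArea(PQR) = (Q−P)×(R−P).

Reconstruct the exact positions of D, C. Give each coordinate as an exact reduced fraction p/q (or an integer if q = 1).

1. C_x = 31/9  [line -3·x + 9·y + 7/3 = 0 ∩ |CB|² = 7712/81]
2. C_y = 8/9  [line -3·x + 9·y + 7/3 = 0 ∩ |CB|² = 7712/81]
   → C = (31/9, 8/9)
3. D_x = 50/3  [line 19/9·x + 11/9·y + -1159/27 = 0 ∩ |DF|² = 629/9]
4. D_y = 19/3  [line 19/9·x + 11/9·y + -1159/27 = 0 ∩ |DF|² = 629/9]
   → D = (50/3, 19/3)

C = (31/9, 8/9)
D = (50/3, 19/3)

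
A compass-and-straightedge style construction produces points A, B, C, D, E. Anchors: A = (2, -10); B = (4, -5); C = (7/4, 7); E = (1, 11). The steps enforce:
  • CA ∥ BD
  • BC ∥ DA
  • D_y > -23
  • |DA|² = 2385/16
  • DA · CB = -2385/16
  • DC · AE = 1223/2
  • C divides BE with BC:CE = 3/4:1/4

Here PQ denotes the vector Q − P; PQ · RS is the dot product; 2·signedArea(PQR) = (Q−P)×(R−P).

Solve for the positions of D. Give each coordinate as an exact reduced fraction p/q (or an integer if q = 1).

1. D_x = 17/4  [BC ∥ DA ∩ CA ∥ BD]
2. D_y = -22  [BC ∥ DA ∩ CA ∥ BD]
   → D = (17/4, -22)

D = (17/4, -22)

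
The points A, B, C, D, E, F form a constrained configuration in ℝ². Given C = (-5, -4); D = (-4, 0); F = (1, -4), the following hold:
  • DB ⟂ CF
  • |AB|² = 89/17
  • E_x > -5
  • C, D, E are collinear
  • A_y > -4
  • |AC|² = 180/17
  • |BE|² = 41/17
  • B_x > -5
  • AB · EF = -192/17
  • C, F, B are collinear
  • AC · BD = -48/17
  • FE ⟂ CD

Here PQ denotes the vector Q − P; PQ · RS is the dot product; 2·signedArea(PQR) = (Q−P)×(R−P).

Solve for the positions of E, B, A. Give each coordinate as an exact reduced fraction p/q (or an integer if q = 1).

A = (-31/17, -56/17)
B = (-4, -4)
E = (-79/17, -44/17)

1. E_x = -79/17  [C, D, E are collinear ∩ FE ⟂ CD]
2. E_y = -44/17  [C, D, E are collinear ∩ FE ⟂ CD]
   → E = (-79/17, -44/17)
3. B_x = -4  [C, F, B are collinear ∩ DB ⟂ CF]
4. B_y = -4  [C, F, B are collinear ∩ DB ⟂ CF]
   → B = (-4, -4)
5. A_x = -31/17  [AC · BD = -48/17 ∩ AB · EF = -192/17]
6. A_y = -56/17  [AC · BD = -48/17 ∩ AB · EF = -192/17]
   → A = (-31/17, -56/17)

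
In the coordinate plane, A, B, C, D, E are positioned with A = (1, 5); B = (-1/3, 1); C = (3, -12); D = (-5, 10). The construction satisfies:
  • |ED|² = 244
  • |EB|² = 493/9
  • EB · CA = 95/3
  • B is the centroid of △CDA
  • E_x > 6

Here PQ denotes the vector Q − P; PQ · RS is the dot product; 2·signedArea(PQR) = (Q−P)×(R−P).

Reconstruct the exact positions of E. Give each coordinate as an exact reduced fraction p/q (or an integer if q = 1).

1. E_x = 7  [line 2·x + -17·y + -14 = 0 ∩ |ED|² = 244]
2. E_y = 0  [line 2·x + -17·y + -14 = 0 ∩ |ED|² = 244]
   → E = (7, 0)

E = (7, 0)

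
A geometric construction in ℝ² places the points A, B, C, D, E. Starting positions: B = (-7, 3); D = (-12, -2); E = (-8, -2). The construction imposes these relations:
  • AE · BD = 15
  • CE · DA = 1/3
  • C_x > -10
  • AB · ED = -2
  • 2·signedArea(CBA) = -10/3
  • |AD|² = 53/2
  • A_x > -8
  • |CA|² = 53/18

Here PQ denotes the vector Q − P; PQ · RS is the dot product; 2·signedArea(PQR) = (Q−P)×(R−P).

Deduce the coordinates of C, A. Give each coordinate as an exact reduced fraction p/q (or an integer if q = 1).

A = (-15/2, 1/2)
C = (-9, -1/3)

1. A_x = -15/2  [AE · BD = 15 ∩ AB · ED = -2]
2. A_y = 1/2  [AE · BD = 15 ∩ AB · ED = -2]
   → A = (-15/2, 1/2)
3. C_x = -9  [CE · DA = 1/3 ∩ 2·signedArea(CBA) = -10/3]
4. C_y = -1/3  [CE · DA = 1/3 ∩ 2·signedArea(CBA) = -10/3]
   → C = (-9, -1/3)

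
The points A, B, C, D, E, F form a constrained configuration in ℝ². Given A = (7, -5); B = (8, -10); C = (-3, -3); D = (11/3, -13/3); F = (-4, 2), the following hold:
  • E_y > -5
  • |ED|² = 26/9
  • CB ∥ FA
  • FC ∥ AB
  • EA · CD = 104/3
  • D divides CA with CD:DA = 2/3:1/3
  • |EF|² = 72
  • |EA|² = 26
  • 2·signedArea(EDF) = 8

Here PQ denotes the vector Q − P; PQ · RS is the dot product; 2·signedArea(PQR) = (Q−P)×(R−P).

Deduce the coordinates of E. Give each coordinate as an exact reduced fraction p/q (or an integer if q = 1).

1. E_x = 2  [2·signedArea(EDF) = 8 ∩ EA · CD = 104/3]
2. E_y = -4  [2·signedArea(EDF) = 8 ∩ EA · CD = 104/3]
   → E = (2, -4)

E = (2, -4)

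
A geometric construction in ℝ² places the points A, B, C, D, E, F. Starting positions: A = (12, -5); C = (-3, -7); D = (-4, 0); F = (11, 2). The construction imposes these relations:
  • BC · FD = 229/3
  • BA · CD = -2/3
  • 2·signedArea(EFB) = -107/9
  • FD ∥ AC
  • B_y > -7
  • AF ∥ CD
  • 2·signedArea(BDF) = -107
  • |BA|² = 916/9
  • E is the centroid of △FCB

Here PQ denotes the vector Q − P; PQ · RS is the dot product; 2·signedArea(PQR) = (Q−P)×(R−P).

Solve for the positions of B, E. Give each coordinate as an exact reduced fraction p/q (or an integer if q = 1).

1. B_x = 2  [BA · CD = -2/3 ∩ 2·signedArea(BDF) = -107]
2. B_y = -19/3  [BA · CD = -2/3 ∩ 2·signedArea(BDF) = -107]
   → B = (2, -19/3)
3. E_x = 10/3  [E is the centroid of △FCB]
4. E_y = -34/9  [E is the centroid of △FCB]
   → E = (10/3, -34/9)

B = (2, -19/3)
E = (10/3, -34/9)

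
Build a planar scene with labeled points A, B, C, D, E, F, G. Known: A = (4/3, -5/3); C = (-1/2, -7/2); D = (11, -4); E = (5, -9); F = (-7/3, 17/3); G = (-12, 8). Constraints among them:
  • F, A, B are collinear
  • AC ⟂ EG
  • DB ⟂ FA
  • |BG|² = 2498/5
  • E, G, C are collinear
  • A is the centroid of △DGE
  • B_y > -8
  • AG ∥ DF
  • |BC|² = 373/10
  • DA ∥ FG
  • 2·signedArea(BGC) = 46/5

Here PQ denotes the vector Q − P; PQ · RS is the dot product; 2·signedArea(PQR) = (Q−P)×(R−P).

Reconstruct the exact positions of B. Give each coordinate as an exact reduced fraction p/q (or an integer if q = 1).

1. B_x = 21/5  [F, A, B are collinear ∩ DB ⟂ FA]
2. B_y = -37/5  [F, A, B are collinear ∩ DB ⟂ FA]
   → B = (21/5, -37/5)

B = (21/5, -37/5)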